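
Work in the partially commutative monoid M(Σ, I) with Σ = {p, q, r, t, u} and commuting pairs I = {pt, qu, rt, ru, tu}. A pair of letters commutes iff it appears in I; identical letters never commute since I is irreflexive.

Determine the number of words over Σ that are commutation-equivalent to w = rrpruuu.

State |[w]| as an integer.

0(r) covers ∅
1(r) covers 0:r
2(p) covers 1:r
3(r) covers 2:p
4(u) covers 2:p
5(u) covers 4:u
6(u) covers 5:u
floor of heap: 0:r
completions by unplaced set U, small U first (add the entries for U minus each lowest piece of U):
  |U|=1: {3}:1  {6}:1
  |U|=2: {3,6}:2  {5,6}:1
  |U|=3: {3,5,6}:3  {4,5,6}:1
  |U|=4: {3,4,5,6}:4
  |U|=5: {2,3,4,5,6}:4
  start at 0(r): 4

4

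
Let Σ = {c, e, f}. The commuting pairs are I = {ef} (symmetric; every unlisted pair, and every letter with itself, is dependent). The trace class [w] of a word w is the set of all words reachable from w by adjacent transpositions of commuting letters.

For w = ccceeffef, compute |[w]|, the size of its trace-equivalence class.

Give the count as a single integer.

20

drop 0:c onto floor
drop 1:c onto {0:c}
drop 2:c onto {1:c}
drop 3:e onto {2:c}
drop 4:e onto {3:e}
drop 5:f onto {2:c}
drop 6:f onto {5:f}
drop 7:e onto {4:e}
drop 8:f onto {6:f}
ground layer = {0:c}
drop-orders for the pieces not yet dropped (sum over which currently-grounded one goes next):
  1 to go: {7} 1  {8} 1
  2 to go: {4,7} 1  {6,8} 1  {7,8} 2
  3 to go: {3,4,7} 1  {4,7,8} 3  {5,6,8} 1  {6,7,8} 3
  4 to go: {3,4,7,8} 4  {4,6,7,8} 6  {5,6,7,8} 4
  5 to go: {3,4,6,7,8} 10  {4,5,6,7,8} 10
  6 to go: {3,4,5,6,7,8} 20
  7 to go: {2,3,4,5,6,7,8} 20
  if 0:c drops first: 20 orders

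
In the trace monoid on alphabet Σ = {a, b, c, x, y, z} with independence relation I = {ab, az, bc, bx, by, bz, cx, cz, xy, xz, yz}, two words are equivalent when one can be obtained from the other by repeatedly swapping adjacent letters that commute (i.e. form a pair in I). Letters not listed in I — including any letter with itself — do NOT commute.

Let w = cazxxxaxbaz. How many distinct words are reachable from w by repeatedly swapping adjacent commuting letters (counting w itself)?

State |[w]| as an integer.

0(c) covers ∅
1(a) covers 0:c
2(z) covers ∅
3(x) covers 1:a
4(x) covers 3:x
5(x) covers 4:x
6(a) covers 5:x
7(x) covers 6:a
8(b) covers ∅
9(a) covers 7:x
10(z) covers 2:z
floor of heap: 0:c, 2:z, 8:b
completions by unplaced set U, small U first (add the entries for U minus each lowest piece of U):
  |U|=1: {8}:1  {9}:1  {10}:1
  |U|=2: {2,10}:1  {7,9}:1  {8,9}:2  {8,10}:2  {9,10}:2
  |U|=3: {2,8,10}:3  {2,9,10}:3  {6,7,9}:1  {7,8,9}:3  {7,9,10}:3  {8,9,10}:6
  |U|=4: {2,7,9,10}:6  {2,8,9,10}:12  {5,6,7,9}:1  {6,7,8,9}:4  {6,7,9,10}:4  {7,8,9,10}:12
  |U|=5: {2,6,7,9,10}:10  {2,7,8,9,10}:30  {4,5,6,7,9}:1  {5,6,7,8,9}:5  {5,6,7,9,10}:5  {6,7,8,9,10}:20
  |U|=6: {2,5,6,7,9,10}:15  {2,6,7,8,9,10}:60  {3,4,5,6,7,9}:1  {4,5,6,7,8,9}:6  {4,5,6,7,9,10}:6  {5,6,7,8,9,10}:30
  |U|=7: {1,3,4,5,6,7,9}:1  {2,4,5,6,7,9,10}:21  {2,5,6,7,8,9,10}:105  {3,4,5,6,7,8,9}:7  {3,4,5,6,7,9,10}:7  {4,5,6,7,8,9,10}:42
  |U|=8: {0,1,3,4,5,6,7,9}:1  {1,3,4,5,6,7,8,9}:8  {1,3,4,5,6,7,9,10}:8  {2,3,4,5,6,7,9,10}:28  {2,4,5,6,7,8,9,10}:168  {3,4,5,6,7,8,9,10}:56
  |U|=9: {0,1,3,4,5,6,7,8,9}:9  {0,1,3,4,5,6,7,9,10}:9  {1,2,3,4,5,6,7,9,10}:36  {1,3,4,5,6,7,8,9,10}:72  {2,3,4,5,6,7,8,9,10}:252
  start at 0(c): 360
  start at 2(z): 90
  start at 8(b): 45
sum over floor = 495

495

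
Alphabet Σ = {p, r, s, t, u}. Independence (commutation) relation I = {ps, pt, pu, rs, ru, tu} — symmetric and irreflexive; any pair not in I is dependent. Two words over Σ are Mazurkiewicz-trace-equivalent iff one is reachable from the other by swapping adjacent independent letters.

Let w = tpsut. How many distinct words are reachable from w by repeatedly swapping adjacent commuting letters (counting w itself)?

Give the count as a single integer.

10

0(t) covers ∅
1(p) covers ∅
2(s) covers 0:t
3(u) covers 2:s
4(t) covers 2:s
floor of heap: 0:t, 1:p
completions by unplaced set U, small U first (add the entries for U minus each lowest piece of U):
  |U|=1: {1}:1  {3}:1  {4}:1
  |U|=2: {1,3}:2  {1,4}:2  {3,4}:2
  |U|=3: {1,3,4}:6  {2,3,4}:2
  start at 0(t): 8
  start at 1(p): 2
sum over floor = 10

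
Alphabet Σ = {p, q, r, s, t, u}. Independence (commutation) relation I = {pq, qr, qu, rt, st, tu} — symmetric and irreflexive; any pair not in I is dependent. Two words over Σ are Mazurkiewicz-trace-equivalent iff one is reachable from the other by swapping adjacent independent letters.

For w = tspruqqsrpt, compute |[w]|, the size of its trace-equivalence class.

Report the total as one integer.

0(t) covers ∅
1(s) covers ∅
2(p) covers 0:t, 1:s
3(r) covers 2:p
4(u) covers 3:r
5(q) covers 0:t, 1:s
6(q) covers 5:q
7(s) covers 4:u, 6:q
8(r) covers 7:s
9(p) covers 8:r
10(t) covers 9:p
floor of heap: 0:t, 1:s
completions by unplaced set U, small U first (add the entries for U minus each lowest piece of U):
  |U|=1: {10}:1
  |U|=2: {9,10}:1
  |U|=3: {8,9,10}:1
  |U|=4: {7,8,9,10}:1
  |U|=5: {4,7,8,9,10}:1  {6,7,8,9,10}:1
  |U|=6: {3,4,7,8,9,10}:1  {4,6,7,8,9,10}:2  {5,6,7,8,9,10}:1
  |U|=7: {2,3,4,7,8,9,10}:1  {3,4,6,7,8,9,10}:3  {4,5,6,7,8,9,10}:3
  |U|=8: {2,3,4,6,7,8,9,10}:4  {3,4,5,6,7,8,9,10}:6
  |U|=9: {2,3,4,5,6,7,8,9,10}:10
  start at 0(t): 10
  start at 1(s): 10
sum over floor = 20

20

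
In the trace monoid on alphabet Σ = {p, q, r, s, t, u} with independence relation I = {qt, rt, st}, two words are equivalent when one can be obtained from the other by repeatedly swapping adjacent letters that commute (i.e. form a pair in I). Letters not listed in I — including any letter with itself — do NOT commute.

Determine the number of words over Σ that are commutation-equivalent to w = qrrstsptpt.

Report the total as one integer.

6

#0=q has no predecessor
#1=r depends on [0:q]
#2=r depends on [1:r]
#3=s depends on [2:r]
#4=t has no predecessor
#5=s depends on [3:s]
#6=p depends on [4:t, 5:s]
#7=t depends on [6:p]
#8=p depends on [7:t]
#9=t depends on [8:p]
sources: [0:q, 4:t]
N(rest) = Σ N(rest − s) over sources s of rest; N(one piece) = 1:
  size 1 → [9]=1
  size 2 → [8,9]=1
  size 3 → [7,8,9]=1
  size 4 → [6,7,8,9]=1
  size 5 → [4,6,7,8,9]=1  [5,6,7,8,9]=1
  size 6 → [3,5,6,7,8,9]=1  [4,5,6,7,8,9]=2
  size 7 → [2,3,5,6,7,8,9]=1  [3,4,5,6,7,8,9]=3
  size 8 → [1,2,3,5,6,7,8,9]=1  [2,3,4,5,6,7,8,9]=4
  first=0(q) contributes 5
  first=4(t) contributes 1
|[w]| = 6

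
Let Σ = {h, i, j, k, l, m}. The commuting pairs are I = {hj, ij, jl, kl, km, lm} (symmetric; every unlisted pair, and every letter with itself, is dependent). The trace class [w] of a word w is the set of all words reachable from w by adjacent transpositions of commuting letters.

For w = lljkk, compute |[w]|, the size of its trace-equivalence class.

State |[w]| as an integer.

piece 0:l — minimal
piece 1:l rests on {0:l}
piece 2:j — minimal
piece 3:k rests on {2:j}
piece 4:k rests on {3:k}
minimal pieces: {0:l, 2:j}
ways to finish when only these pieces remain (= sum over removing one remaining piece with nothing left below it):
  1 left: {1}→1  {4}→1
  2 left: {0,1}→1  {1,4}→2  {3,4}→1
  3 left: {0,1,4}→3  {1,3,4}→3  {2,3,4}→1
  placing 0:l first → 4 extensions
  placing 2:j first → 6 extensions
total linear extensions = 10

10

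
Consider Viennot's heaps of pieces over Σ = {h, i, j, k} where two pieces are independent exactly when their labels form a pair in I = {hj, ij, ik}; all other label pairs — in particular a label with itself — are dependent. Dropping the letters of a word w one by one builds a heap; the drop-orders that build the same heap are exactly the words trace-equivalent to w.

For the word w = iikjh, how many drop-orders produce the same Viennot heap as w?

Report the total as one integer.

0(i) covers ∅
1(i) covers 0:i
2(k) covers ∅
3(j) covers 2:k
4(h) covers 1:i, 2:k
floor of heap: 0:i, 2:k
completions by unplaced set U, small U first (add the entries for U minus each lowest piece of U):
  |U|=1: {3}:1  {4}:1
  |U|=2: {1,4}:1  {3,4}:2
  |U|=3: {0,1,4}:1  {1,3,4}:3  {2,3,4}:2
  start at 0(i): 5
  start at 2(k): 4
sum over floor = 9

9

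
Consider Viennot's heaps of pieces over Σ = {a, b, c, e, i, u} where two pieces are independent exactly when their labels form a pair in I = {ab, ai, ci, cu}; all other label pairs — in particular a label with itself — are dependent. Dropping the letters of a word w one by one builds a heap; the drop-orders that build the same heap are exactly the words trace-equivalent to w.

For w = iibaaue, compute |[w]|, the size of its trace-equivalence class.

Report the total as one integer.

#0=i has no predecessor
#1=i depends on [0:i]
#2=b depends on [1:i]
#3=a has no predecessor
#4=a depends on [3:a]
#5=u depends on [2:b, 4:a]
#6=e depends on [5:u]
sources: [0:i, 3:a]
N(rest) = Σ N(rest − s) over sources s of rest; N(one piece) = 1:
  size 1 → [6]=1
  size 2 → [5,6]=1
  size 3 → [2,5,6]=1  [4,5,6]=1
  size 4 → [1,2,5,6]=1  [2,4,5,6]=2  [3,4,5,6]=1
  size 5 → [0,1,2,5,6]=1  [1,2,4,5,6]=3  [2,3,4,5,6]=3
  first=0(i) contributes 6
  first=3(a) contributes 4
|[w]| = 10

10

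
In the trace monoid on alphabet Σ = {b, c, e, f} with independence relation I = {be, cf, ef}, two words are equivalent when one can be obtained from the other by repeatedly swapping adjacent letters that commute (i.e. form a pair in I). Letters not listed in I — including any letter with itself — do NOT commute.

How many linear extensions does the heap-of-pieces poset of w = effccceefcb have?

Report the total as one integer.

120

#0=e has no predecessor
#1=f has no predecessor
#2=f depends on [1:f]
#3=c depends on [0:e]
#4=c depends on [3:c]
#5=c depends on [4:c]
#6=e depends on [5:c]
#7=e depends on [6:e]
#8=f depends on [2:f]
#9=c depends on [7:e]
#10=b depends on [8:f, 9:c]
sources: [0:e, 1:f]
N(rest) = Σ N(rest − s) over sources s of rest; N(one piece) = 1:
  size 1 → [10]=1
  size 2 → [8,10]=1  [9,10]=1
  size 3 → [2,8,10]=1  [7,9,10]=1  [8,9,10]=2
  size 4 → [1,2,8,10]=1  [2,8,9,10]=3  [6,7,9,10]=1  [7,8,9,10]=3
  size 5 → [1,2,8,9,10]=4  [2,7,8,9,10]=6  [5,6,7,9,10]=1  [6,7,8,9,10]=4
  size 6 → [1,2,7,8,9,10]=10  [2,6,7,8,9,10]=10  [4,5,6,7,9,10]=1  [5,6,7,8,9,10]=5
  size 7 → [1,2,6,7,8,9,10]=20  [2,5,6,7,8,9,10]=15  [3,4,5,6,7,9,10]=1  [4,5,6,7,8,9,10]=6
  size 8 → [0,3,4,5,6,7,9,10]=1  [1,2,5,6,7,8,9,10]=35  [2,4,5,6,7,8,9,10]=21  [3,4,5,6,7,8,9,10]=7
  size 9 → [0,3,4,5,6,7,8,9,10]=8  [1,2,4,5,6,7,8,9,10]=56  [2,3,4,5,6,7,8,9,10]=28
  first=0(e) contributes 84
  first=1(f) contributes 36
|[w]| = 120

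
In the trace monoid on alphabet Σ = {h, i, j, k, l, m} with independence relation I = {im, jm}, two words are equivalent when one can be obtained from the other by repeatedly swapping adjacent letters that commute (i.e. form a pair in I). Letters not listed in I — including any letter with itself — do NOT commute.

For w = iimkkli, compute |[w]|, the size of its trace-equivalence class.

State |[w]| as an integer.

#0=i has no predecessor
#1=i depends on [0:i]
#2=m has no predecessor
#3=k depends on [1:i, 2:m]
#4=k depends on [3:k]
#5=l depends on [4:k]
#6=i depends on [5:l]
sources: [0:i, 2:m]
N(rest) = Σ N(rest − s) over sources s of rest; N(one piece) = 1:
  size 1 → [6]=1
  size 2 → [5,6]=1
  size 3 → [4,5,6]=1
  size 4 → [3,4,5,6]=1
  size 5 → [1,3,4,5,6]=1  [2,3,4,5,6]=1
  first=0(i) contributes 2
  first=2(m) contributes 1
|[w]| = 3

3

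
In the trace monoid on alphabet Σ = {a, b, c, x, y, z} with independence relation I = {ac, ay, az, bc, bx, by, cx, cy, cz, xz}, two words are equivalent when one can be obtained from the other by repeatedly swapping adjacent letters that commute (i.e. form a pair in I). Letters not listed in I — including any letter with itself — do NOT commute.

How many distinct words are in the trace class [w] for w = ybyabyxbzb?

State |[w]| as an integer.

135

piece 0:y — minimal
piece 1:b — minimal
piece 2:y rests on {0:y}
piece 3:a rests on {1:b}
piece 4:b rests on {3:a}
piece 5:y rests on {2:y}
piece 6:x rests on {3:a, 5:y}
piece 7:b rests on {4:b}
piece 8:z rests on {5:y, 7:b}
piece 9:b rests on {8:z}
minimal pieces: {0:y, 1:b}
ways to finish when only these pieces remain (= sum over removing one remaining piece with nothing left below it):
  1 left: {6}→1  {9}→1
  2 left: {6,9}→2  {8,9}→1
  3 left: {6,8,9}→3  {7,8,9}→1
  4 left: {4,7,8,9}→1  {5,6,8,9}→3  {6,7,8,9}→4
  5 left: {2,5,6,8,9}→3  {4,6,7,8,9}→5  {5,6,7,8,9}→7
  6 left: {0,2,5,6,8,9}→3  {2,5,6,7,8,9}→10  {3,4,6,7,8,9}→5  {4,5,6,7,8,9}→12
  7 left: {0,2,5,6,7,8,9}→13  {1,3,4,6,7,8,9}→5  {2,4,5,6,7,8,9}→22  {3,4,5,6,7,8,9}→17
  8 left: {0,2,4,5,6,7,8,9}→35  {1,3,4,5,6,7,8,9}→22  {2,3,4,5,6,7,8,9}→39
  placing 0:y first → 61 extensions
  placing 1:b first → 74 extensions
total linear extensions = 135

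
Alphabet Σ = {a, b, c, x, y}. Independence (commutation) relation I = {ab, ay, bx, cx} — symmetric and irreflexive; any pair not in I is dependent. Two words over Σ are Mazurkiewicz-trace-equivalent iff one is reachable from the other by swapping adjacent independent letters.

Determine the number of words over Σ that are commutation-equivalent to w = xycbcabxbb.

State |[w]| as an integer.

0(x) covers ∅
1(y) covers 0:x
2(c) covers 1:y
3(b) covers 2:c
4(c) covers 3:b
5(a) covers 4:c
6(b) covers 4:c
7(x) covers 5:a
8(b) covers 6:b
9(b) covers 8:b
floor of heap: 0:x
completions by unplaced set U, small U first (add the entries for U minus each lowest piece of U):
  |U|=1: {7}:1  {9}:1
  |U|=2: {5,7}:1  {7,9}:2  {8,9}:1
  |U|=3: {5,7,9}:3  {6,8,9}:1  {7,8,9}:3
  |U|=4: {5,7,8,9}:6  {6,7,8,9}:4
  |U|=5: {5,6,7,8,9}:10
  |U|=6: {4,5,6,7,8,9}:10
  |U|=7: {3,4,5,6,7,8,9}:10
  |U|=8: {2,3,4,5,6,7,8,9}:10
  start at 0(x): 10

10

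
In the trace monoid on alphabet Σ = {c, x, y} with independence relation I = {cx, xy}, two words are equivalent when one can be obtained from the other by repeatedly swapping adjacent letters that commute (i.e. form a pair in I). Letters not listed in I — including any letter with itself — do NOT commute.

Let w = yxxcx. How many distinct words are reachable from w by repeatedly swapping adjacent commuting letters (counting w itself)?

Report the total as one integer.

10

0(y) covers ∅
1(x) covers ∅
2(x) covers 1:x
3(c) covers 0:y
4(x) covers 2:x
floor of heap: 0:y, 1:x
completions by unplaced set U, small U first (add the entries for U minus each lowest piece of U):
  |U|=1: {3}:1  {4}:1
  |U|=2: {0,3}:1  {2,4}:1  {3,4}:2
  |U|=3: {0,3,4}:3  {1,2,4}:1  {2,3,4}:3
  start at 0(y): 4
  start at 1(x): 6
sum over floor = 10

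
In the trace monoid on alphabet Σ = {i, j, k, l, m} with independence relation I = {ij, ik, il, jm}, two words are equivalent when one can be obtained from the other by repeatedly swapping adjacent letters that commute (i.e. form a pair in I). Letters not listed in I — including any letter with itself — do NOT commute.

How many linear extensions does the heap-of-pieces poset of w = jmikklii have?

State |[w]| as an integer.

#0=j has no predecessor
#1=m has no predecessor
#2=i depends on [1:m]
#3=k depends on [0:j, 1:m]
#4=k depends on [3:k]
#5=l depends on [4:k]
#6=i depends on [2:i]
#7=i depends on [6:i]
sources: [0:j, 1:m]
N(rest) = Σ N(rest − s) over sources s of rest; N(one piece) = 1:
  size 1 → [5]=1  [7]=1
  size 2 → [4,5]=1  [5,7]=2  [6,7]=1
  size 3 → [2,6,7]=1  [3,4,5]=1  [4,5,7]=3  [5,6,7]=3
  size 4 → [0,3,4,5]=1  [2,5,6,7]=4  [3,4,5,7]=4  [4,5,6,7]=6
  size 5 → [0,3,4,5,7]=5  [2,4,5,6,7]=10  [3,4,5,6,7]=10
  size 6 → [0,3,4,5,6,7]=15  [2,3,4,5,6,7]=20
  first=0(j) contributes 20
  first=1(m) contributes 35
|[w]| = 55

55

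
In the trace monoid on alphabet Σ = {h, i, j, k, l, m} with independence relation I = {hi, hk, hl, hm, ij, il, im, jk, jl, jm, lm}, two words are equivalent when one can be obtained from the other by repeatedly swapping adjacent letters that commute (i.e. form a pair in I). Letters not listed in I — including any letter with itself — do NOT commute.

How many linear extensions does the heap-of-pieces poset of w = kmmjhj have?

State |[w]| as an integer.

piece 0:k — minimal
piece 1:m rests on {0:k}
piece 2:m rests on {1:m}
piece 3:j — minimal
piece 4:h rests on {3:j}
piece 5:j rests on {4:h}
minimal pieces: {0:k, 3:j}
ways to finish when only these pieces remain (= sum over removing one remaining piece with nothing left below it):
  1 left: {2}→1  {5}→1
  2 left: {1,2}→1  {2,5}→2  {4,5}→1
  3 left: {0,1,2}→1  {1,2,5}→3  {2,4,5}→3  {3,4,5}→1
  4 left: {0,1,2,5}→4  {1,2,4,5}→6  {2,3,4,5}→4
  placing 0:k first → 10 extensions
  placing 3:j first → 10 extensions
total linear extensions = 20

20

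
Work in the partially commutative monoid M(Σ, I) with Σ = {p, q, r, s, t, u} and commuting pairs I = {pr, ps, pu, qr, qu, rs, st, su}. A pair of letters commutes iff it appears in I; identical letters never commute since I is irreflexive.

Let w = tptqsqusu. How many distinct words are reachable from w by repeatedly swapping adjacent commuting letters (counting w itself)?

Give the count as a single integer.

15

#0=t has no predecessor
#1=p depends on [0:t]
#2=t depends on [1:p]
#3=q depends on [2:t]
#4=s depends on [3:q]
#5=q depends on [4:s]
#6=u depends on [2:t]
#7=s depends on [5:q]
#8=u depends on [6:u]
sources: [0:t]
N(rest) = Σ N(rest − s) over sources s of rest; N(one piece) = 1:
  size 1 → [7]=1  [8]=1
  size 2 → [5,7]=1  [6,8]=1  [7,8]=2
  size 3 → [4,5,7]=1  [5,7,8]=3  [6,7,8]=3
  size 4 → [3,4,5,7]=1  [4,5,7,8]=4  [5,6,7,8]=6
  size 5 → [3,4,5,7,8]=5  [4,5,6,7,8]=10
  size 6 → [3,4,5,6,7,8]=15
  size 7 → [2,3,4,5,6,7,8]=15
  first=0(t) contributes 15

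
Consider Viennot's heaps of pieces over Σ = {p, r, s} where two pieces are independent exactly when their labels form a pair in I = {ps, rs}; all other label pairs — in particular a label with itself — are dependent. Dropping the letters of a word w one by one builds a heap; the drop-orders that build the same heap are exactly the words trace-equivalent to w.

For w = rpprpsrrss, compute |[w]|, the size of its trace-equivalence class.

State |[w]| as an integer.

piece 0:r — minimal
piece 1:p rests on {0:r}
piece 2:p rests on {1:p}
piece 3:r rests on {2:p}
piece 4:p rests on {3:r}
piece 5:s — minimal
piece 6:r rests on {4:p}
piece 7:r rests on {6:r}
piece 8:s rests on {5:s}
piece 9:s rests on {8:s}
minimal pieces: {0:r, 5:s}
ways to finish when only these pieces remain (= sum over removing one remaining piece with nothing left below it):
  1 left: {7}→1  {9}→1
  2 left: {6,7}→1  {7,9}→2  {8,9}→1
  3 left: {4,6,7}→1  {5,8,9}→1  {6,7,9}→3  {7,8,9}→3
  4 left: {3,4,6,7}→1  {4,6,7,9}→4  {5,7,8,9}→4  {6,7,8,9}→6
  5 left: {2,3,4,6,7}→1  {3,4,6,7,9}→5  {4,6,7,8,9}→10  {5,6,7,8,9}→10
  6 left: {1,2,3,4,6,7}→1  {2,3,4,6,7,9}→6  {3,4,6,7,8,9}→15  {4,5,6,7,8,9}→20
  7 left: {0,1,2,3,4,6,7}→1  {1,2,3,4,6,7,9}→7  {2,3,4,6,7,8,9}→21  {3,4,5,6,7,8,9}→35
  8 left: {0,1,2,3,4,6,7,9}→8  {1,2,3,4,6,7,8,9}→28  {2,3,4,5,6,7,8,9}→56
  placing 0:r first → 84 extensions
  placing 5:s first → 36 extensions
total linear extensions = 120

120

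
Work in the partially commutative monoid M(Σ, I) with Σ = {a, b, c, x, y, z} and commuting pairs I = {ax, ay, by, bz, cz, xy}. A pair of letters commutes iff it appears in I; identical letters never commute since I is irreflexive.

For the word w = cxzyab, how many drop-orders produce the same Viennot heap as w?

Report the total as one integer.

piece 0:c — minimal
piece 1:x rests on {0:c}
piece 2:z rests on {1:x}
piece 3:y rests on {2:z}
piece 4:a rests on {2:z}
piece 5:b rests on {4:a}
minimal pieces: {0:c}
ways to finish when only these pieces remain (= sum over removing one remaining piece with nothing left below it):
  1 left: {3}→1  {5}→1
  2 left: {3,5}→2  {4,5}→1
  3 left: {3,4,5}→3
  4 left: {2,3,4,5}→3
  placing 0:c first → 3 extensions

3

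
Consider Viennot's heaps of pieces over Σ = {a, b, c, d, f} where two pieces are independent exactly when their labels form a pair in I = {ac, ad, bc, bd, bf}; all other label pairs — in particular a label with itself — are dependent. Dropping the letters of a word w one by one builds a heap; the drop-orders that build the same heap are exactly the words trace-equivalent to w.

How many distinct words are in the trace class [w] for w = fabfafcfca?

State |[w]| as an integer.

#0=f has no predecessor
#1=a depends on [0:f]
#2=b depends on [1:a]
#3=f depends on [1:a]
#4=a depends on [2:b, 3:f]
#5=f depends on [4:a]
#6=c depends on [5:f]
#7=f depends on [6:c]
#8=c depends on [7:f]
#9=a depends on [7:f]
sources: [0:f]
N(rest) = Σ N(rest − s) over sources s of rest; N(one piece) = 1:
  size 1 → [8]=1  [9]=1
  size 2 → [8,9]=2
  size 3 → [7,8,9]=2
  size 4 → [6,7,8,9]=2
  size 5 → [5,6,7,8,9]=2
  size 6 → [4,5,6,7,8,9]=2
  size 7 → [2,4,5,6,7,8,9]=2  [3,4,5,6,7,8,9]=2
  size 8 → [2,3,4,5,6,7,8,9]=4
  first=0(f) contributes 4

4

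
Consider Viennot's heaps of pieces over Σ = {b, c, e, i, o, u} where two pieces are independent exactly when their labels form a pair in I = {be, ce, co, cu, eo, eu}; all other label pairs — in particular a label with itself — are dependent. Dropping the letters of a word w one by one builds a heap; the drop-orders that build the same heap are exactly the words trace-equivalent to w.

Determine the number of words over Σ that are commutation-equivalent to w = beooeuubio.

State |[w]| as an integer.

28

drop 0:b onto floor
drop 1:e onto floor
drop 2:o onto {0:b}
drop 3:o onto {2:o}
drop 4:e onto {1:e}
drop 5:u onto {3:o}
drop 6:u onto {5:u}
drop 7:b onto {6:u}
drop 8:i onto {4:e, 7:b}
drop 9:o onto {8:i}
ground layer = {0:b, 1:e}
drop-orders for the pieces not yet dropped (sum over which currently-grounded one goes next):
  1 to go: {9} 1
  2 to go: {8,9} 1
  3 to go: {4,8,9} 1  {7,8,9} 1
  4 to go: {1,4,8,9} 1  {4,7,8,9} 2  {6,7,8,9} 1
  5 to go: {1,4,7,8,9} 3  {4,6,7,8,9} 3  {5,6,7,8,9} 1
  6 to go: {1,4,6,7,8,9} 6  {3,5,6,7,8,9} 1  {4,5,6,7,8,9} 4
  7 to go: {1,4,5,6,7,8,9} 10  {2,3,5,6,7,8,9} 1  {3,4,5,6,7,8,9} 5
  8 to go: {0,2,3,5,6,7,8,9} 1  {1,3,4,5,6,7,8,9} 15  {2,3,4,5,6,7,8,9} 6
  if 0:b drops first: 21 orders
  if 1:e drops first: 7 orders
heap linearizations: 28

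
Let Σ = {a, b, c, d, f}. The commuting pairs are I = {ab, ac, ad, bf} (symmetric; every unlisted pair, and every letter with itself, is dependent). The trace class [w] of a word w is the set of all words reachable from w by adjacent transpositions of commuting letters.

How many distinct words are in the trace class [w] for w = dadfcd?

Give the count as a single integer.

#0=d has no predecessor
#1=a has no predecessor
#2=d depends on [0:d]
#3=f depends on [1:a, 2:d]
#4=c depends on [3:f]
#5=d depends on [4:c]
sources: [0:d, 1:a]
N(rest) = Σ N(rest − s) over sources s of rest; N(one piece) = 1:
  size 1 → [5]=1
  size 2 → [4,5]=1
  size 3 → [3,4,5]=1
  size 4 → [1,3,4,5]=1  [2,3,4,5]=1
  first=0(d) contributes 2
  first=1(a) contributes 1
|[w]| = 3

3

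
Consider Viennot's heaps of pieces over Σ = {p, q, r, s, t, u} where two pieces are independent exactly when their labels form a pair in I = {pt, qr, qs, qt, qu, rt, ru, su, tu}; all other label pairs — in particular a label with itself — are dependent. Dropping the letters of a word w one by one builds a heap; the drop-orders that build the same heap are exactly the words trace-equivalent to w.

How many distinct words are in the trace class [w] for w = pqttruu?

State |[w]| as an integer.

252

drop 0:p onto floor
drop 1:q onto {0:p}
drop 2:t onto floor
drop 3:t onto {2:t}
drop 4:r onto {0:p}
drop 5:u onto {0:p}
drop 6:u onto {5:u}
ground layer = {0:p, 2:t}
drop-orders for the pieces not yet dropped (sum over which currently-grounded one goes next):
  1 to go: {1} 1  {3} 1  {4} 1  {6} 1
  2 to go: {1,3} 2  {1,4} 2  {1,6} 2  {2,3} 1  {3,4} 2  {3,6} 2  {4,6} 2  {5,6} 1
  3 to go: {1,2,3} 3  {1,3,4} 6  {1,3,6} 6  {1,4,6} 6  {1,5,6} 3  {2,3,4} 3  {2,3,6} 3  {3,4,6} 6  {3,5,6} 3  {4,5,6} 3
  4 to go: {1,2,3,4} 12  {1,2,3,6} 12  {1,3,4,6} 24  {1,3,5,6} 12  {1,4,5,6} 12  {2,3,4,6} 12  {2,3,5,6} 6  {3,4,5,6} 12
  5 to go: {0,1,4,5,6} 12  {1,2,3,4,6} 60  {1,2,3,5,6} 30  {1,3,4,5,6} 60  {2,3,4,5,6} 30
  if 0:p drops first: 180 orders
  if 2:t drops first: 72 orders
heap linearizations: 252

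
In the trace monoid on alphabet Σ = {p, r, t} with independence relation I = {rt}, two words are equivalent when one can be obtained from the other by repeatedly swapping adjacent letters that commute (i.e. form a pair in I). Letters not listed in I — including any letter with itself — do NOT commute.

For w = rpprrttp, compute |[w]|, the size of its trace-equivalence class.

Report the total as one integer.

#0=r has no predecessor
#1=p depends on [0:r]
#2=p depends on [1:p]
#3=r depends on [2:p]
#4=r depends on [3:r]
#5=t depends on [2:p]
#6=t depends on [5:t]
#7=p depends on [4:r, 6:t]
sources: [0:r]
N(rest) = Σ N(rest − s) over sources s of rest; N(one piece) = 1:
  size 1 → [7]=1
  size 2 → [4,7]=1  [6,7]=1
  size 3 → [3,4,7]=1  [4,6,7]=2  [5,6,7]=1
  size 4 → [3,4,6,7]=3  [4,5,6,7]=3
  size 5 → [3,4,5,6,7]=6
  size 6 → [2,3,4,5,6,7]=6
  first=0(r) contributes 6

6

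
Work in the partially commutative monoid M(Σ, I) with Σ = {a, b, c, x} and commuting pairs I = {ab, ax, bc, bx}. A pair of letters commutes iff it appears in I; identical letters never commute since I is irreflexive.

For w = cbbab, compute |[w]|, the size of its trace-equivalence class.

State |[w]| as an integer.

drop 0:c onto floor
drop 1:b onto floor
drop 2:b onto {1:b}
drop 3:a onto {0:c}
drop 4:b onto {2:b}
ground layer = {0:c, 1:b}
drop-orders for the pieces not yet dropped (sum over which currently-grounded one goes next):
  1 to go: {3} 1  {4} 1
  2 to go: {0,3} 1  {2,4} 1  {3,4} 2
  3 to go: {0,3,4} 3  {1,2,4} 1  {2,3,4} 3
  if 0:c drops first: 4 orders
  if 1:b drops first: 6 orders
heap linearizations: 10

10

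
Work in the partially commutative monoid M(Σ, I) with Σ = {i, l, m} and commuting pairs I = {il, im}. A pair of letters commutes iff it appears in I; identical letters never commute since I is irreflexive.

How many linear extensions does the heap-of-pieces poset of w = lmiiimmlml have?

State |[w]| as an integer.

120

drop 0:l onto floor
drop 1:m onto {0:l}
drop 2:i onto floor
drop 3:i onto {2:i}
drop 4:i onto {3:i}
drop 5:m onto {1:m}
drop 6:m onto {5:m}
drop 7:l onto {6:m}
drop 8:m onto {7:l}
drop 9:l onto {8:m}
ground layer = {0:l, 2:i}
drop-orders for the pieces not yet dropped (sum over which currently-grounded one goes next):
  1 to go: {4} 1  {9} 1
  2 to go: {3,4} 1  {4,9} 2  {8,9} 1
  3 to go: {2,3,4} 1  {3,4,9} 3  {4,8,9} 3  {7,8,9} 1
  4 to go: {2,3,4,9} 4  {3,4,8,9} 6  {4,7,8,9} 4  {6,7,8,9} 1
  5 to go: {2,3,4,8,9} 10  {3,4,7,8,9} 10  {4,6,7,8,9} 5  {5,6,7,8,9} 1
  6 to go: {1,5,6,7,8,9} 1  {2,3,4,7,8,9} 20  {3,4,6,7,8,9} 15  {4,5,6,7,8,9} 6
  7 to go: {0,1,5,6,7,8,9} 1  {1,4,5,6,7,8,9} 7  {2,3,4,6,7,8,9} 35  {3,4,5,6,7,8,9} 21
  8 to go: {0,1,4,5,6,7,8,9} 8  {1,3,4,5,6,7,8,9} 28  {2,3,4,5,6,7,8,9} 56
  if 0:l drops first: 84 orders
  if 2:i drops first: 36 orders
heap linearizations: 120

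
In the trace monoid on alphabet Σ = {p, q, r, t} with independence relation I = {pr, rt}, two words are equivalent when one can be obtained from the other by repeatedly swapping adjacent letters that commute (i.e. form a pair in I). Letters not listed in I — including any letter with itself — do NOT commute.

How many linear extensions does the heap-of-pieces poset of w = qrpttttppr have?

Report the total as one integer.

#0=q has no predecessor
#1=r depends on [0:q]
#2=p depends on [0:q]
#3=t depends on [2:p]
#4=t depends on [3:t]
#5=t depends on [4:t]
#6=t depends on [5:t]
#7=p depends on [6:t]
#8=p depends on [7:p]
#9=r depends on [1:r]
sources: [0:q]
N(rest) = Σ N(rest − s) over sources s of rest; N(one piece) = 1:
  size 1 → [8]=1  [9]=1
  size 2 → [1,9]=1  [7,8]=1  [8,9]=2
  size 3 → [1,8,9]=3  [6,7,8]=1  [7,8,9]=3
  size 4 → [1,7,8,9]=6  [5,6,7,8]=1  [6,7,8,9]=4
  size 5 → [1,6,7,8,9]=10  [4,5,6,7,8]=1  [5,6,7,8,9]=5
  size 6 → [1,5,6,7,8,9]=15  [3,4,5,6,7,8]=1  [4,5,6,7,8,9]=6
  size 7 → [1,4,5,6,7,8,9]=21  [2,3,4,5,6,7,8]=1  [3,4,5,6,7,8,9]=7
  size 8 → [1,3,4,5,6,7,8,9]=28  [2,3,4,5,6,7,8,9]=8
  first=0(q) contributes 36

36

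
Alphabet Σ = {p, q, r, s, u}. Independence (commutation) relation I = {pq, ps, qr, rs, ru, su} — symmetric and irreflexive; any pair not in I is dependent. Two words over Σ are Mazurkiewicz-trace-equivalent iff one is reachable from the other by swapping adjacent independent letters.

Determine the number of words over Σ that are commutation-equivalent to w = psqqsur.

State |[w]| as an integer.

drop 0:p onto floor
drop 1:s onto floor
drop 2:q onto {1:s}
drop 3:q onto {2:q}
drop 4:s onto {3:q}
drop 5:u onto {0:p, 3:q}
drop 6:r onto {0:p}
ground layer = {0:p, 1:s}
drop-orders for the pieces not yet dropped (sum over which currently-grounded one goes next):
  1 to go: {4} 1  {5} 1  {6} 1
  2 to go: {4,5} 2  {4,6} 2  {5,6} 2
  3 to go: {0,5,6} 2  {3,4,5} 2  {4,5,6} 6
  4 to go: {0,4,5,6} 8  {2,3,4,5} 2  {3,4,5,6} 8
  5 to go: {0,3,4,5,6} 16  {1,2,3,4,5} 2  {2,3,4,5,6} 10
  if 0:p drops first: 12 orders
  if 1:s drops first: 26 orders
heap linearizations: 38

38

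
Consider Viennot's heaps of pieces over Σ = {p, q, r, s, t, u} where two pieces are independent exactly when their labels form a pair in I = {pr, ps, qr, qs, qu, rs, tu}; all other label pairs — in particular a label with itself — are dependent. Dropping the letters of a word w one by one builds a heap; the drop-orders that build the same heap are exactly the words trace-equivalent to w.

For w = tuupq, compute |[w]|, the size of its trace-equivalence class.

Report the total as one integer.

0(t) covers ∅
1(u) covers ∅
2(u) covers 1:u
3(p) covers 0:t, 2:u
4(q) covers 3:p
floor of heap: 0:t, 1:u
completions by unplaced set U, small U first (add the entries for U minus each lowest piece of U):
  |U|=1: {4}:1
  |U|=2: {3,4}:1
  |U|=3: {0,3,4}:1  {2,3,4}:1
  start at 0(t): 1
  start at 1(u): 2
sum over floor = 3

3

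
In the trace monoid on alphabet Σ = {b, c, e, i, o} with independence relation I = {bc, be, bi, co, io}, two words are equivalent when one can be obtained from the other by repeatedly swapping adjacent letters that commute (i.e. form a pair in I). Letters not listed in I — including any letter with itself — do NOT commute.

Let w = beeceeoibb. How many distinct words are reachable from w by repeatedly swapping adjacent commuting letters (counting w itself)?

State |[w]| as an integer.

0(b) covers ∅
1(e) covers ∅
2(e) covers 1:e
3(c) covers 2:e
4(e) covers 3:c
5(e) covers 4:e
6(o) covers 0:b, 5:e
7(i) covers 5:e
8(b) covers 6:o
9(b) covers 8:b
floor of heap: 0:b, 1:e
completions by unplaced set U, small U first (add the entries for U minus each lowest piece of U):
  |U|=1: {7}:1  {9}:1
  |U|=2: {7,9}:2  {8,9}:1
  |U|=3: {6,8,9}:1  {7,8,9}:3
  |U|=4: {0,6,8,9}:1  {6,7,8,9}:4
  |U|=5: {0,6,7,8,9}:5  {5,6,7,8,9}:4
  |U|=6: {0,5,6,7,8,9}:9  {4,5,6,7,8,9}:4
  |U|=7: {0,4,5,6,7,8,9}:13  {3,4,5,6,7,8,9}:4
  |U|=8: {0,3,4,5,6,7,8,9}:17  {2,3,4,5,6,7,8,9}:4
  start at 0(b): 4
  start at 1(e): 21
sum over floor = 25

25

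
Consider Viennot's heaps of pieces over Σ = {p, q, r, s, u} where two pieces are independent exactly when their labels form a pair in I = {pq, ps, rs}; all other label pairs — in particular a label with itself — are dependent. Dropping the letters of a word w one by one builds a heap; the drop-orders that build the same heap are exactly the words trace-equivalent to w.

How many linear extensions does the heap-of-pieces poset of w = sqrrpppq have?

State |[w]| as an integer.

4

drop 0:s onto floor
drop 1:q onto {0:s}
drop 2:r onto {1:q}
drop 3:r onto {2:r}
drop 4:p onto {3:r}
drop 5:p onto {4:p}
drop 6:p onto {5:p}
drop 7:q onto {3:r}
ground layer = {0:s}
drop-orders for the pieces not yet dropped (sum over which currently-grounded one goes next):
  1 to go: {6} 1  {7} 1
  2 to go: {5,6} 1  {6,7} 2
  3 to go: {4,5,6} 1  {5,6,7} 3
  4 to go: {4,5,6,7} 4
  5 to go: {3,4,5,6,7} 4
  6 to go: {2,3,4,5,6,7} 4
  if 0:s drops first: 4 orders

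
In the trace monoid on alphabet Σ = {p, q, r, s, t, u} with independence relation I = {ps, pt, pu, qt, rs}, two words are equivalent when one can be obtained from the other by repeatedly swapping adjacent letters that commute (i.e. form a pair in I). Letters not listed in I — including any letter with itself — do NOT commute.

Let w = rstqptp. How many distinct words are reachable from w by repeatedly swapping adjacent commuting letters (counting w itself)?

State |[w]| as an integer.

piece 0:r — minimal
piece 1:s — minimal
piece 2:t rests on {0:r, 1:s}
piece 3:q rests on {0:r, 1:s}
piece 4:p rests on {3:q}
piece 5:t rests on {2:t}
piece 6:p rests on {4:p}
minimal pieces: {0:r, 1:s}
ways to finish when only these pieces remain (= sum over removing one remaining piece with nothing left below it):
  1 left: {5}→1  {6}→1
  2 left: {2,5}→1  {4,6}→1  {5,6}→2
  3 left: {2,5,6}→3  {3,4,6}→1  {4,5,6}→3
  4 left: {2,4,5,6}→6  {3,4,5,6}→4
  5 left: {2,3,4,5,6}→10
  placing 0:r first → 10 extensions
  placing 1:s first → 10 extensions
total linear extensions = 20

20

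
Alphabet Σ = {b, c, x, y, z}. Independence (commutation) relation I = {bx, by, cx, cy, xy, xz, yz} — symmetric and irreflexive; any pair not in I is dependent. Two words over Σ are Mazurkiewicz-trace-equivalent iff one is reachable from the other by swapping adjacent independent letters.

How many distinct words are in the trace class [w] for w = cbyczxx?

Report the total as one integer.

105

#0=c has no predecessor
#1=b depends on [0:c]
#2=y has no predecessor
#3=c depends on [1:b]
#4=z depends on [3:c]
#5=x has no predecessor
#6=x depends on [5:x]
sources: [0:c, 2:y, 5:x]
N(rest) = Σ N(rest − s) over sources s of rest; N(one piece) = 1:
  size 1 → [2]=1  [4]=1  [6]=1
  size 2 → [2,4]=2  [2,6]=2  [3,4]=1  [4,6]=2  [5,6]=1
  size 3 → [1,3,4]=1  [2,3,4]=3  [2,4,6]=6  [2,5,6]=3  [3,4,6]=3  [4,5,6]=3
  size 4 → [0,1,3,4]=1  [1,2,3,4]=4  [1,3,4,6]=4  [2,3,4,6]=12  [2,4,5,6]=12  [3,4,5,6]=6
  size 5 → [0,1,2,3,4]=5  [0,1,3,4,6]=5  [1,2,3,4,6]=20  [1,3,4,5,6]=10  [2,3,4,5,6]=30
  first=0(c) contributes 60
  first=2(y) contributes 15
  first=5(x) contributes 30
|[w]| = 105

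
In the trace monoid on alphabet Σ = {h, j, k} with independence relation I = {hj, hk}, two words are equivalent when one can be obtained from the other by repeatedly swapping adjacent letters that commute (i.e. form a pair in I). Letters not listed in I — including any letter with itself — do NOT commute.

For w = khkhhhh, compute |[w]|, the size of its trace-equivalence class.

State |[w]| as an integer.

0(k) covers ∅
1(h) covers ∅
2(k) covers 0:k
3(h) covers 1:h
4(h) covers 3:h
5(h) covers 4:h
6(h) covers 5:h
floor of heap: 0:k, 1:h
completions by unplaced set U, small U first (add the entries for U minus each lowest piece of U):
  |U|=1: {2}:1  {6}:1
  |U|=2: {0,2}:1  {2,6}:2  {5,6}:1
  |U|=3: {0,2,6}:3  {2,5,6}:3  {4,5,6}:1
  |U|=4: {0,2,5,6}:6  {2,4,5,6}:4  {3,4,5,6}:1
  |U|=5: {0,2,4,5,6}:10  {1,3,4,5,6}:1  {2,3,4,5,6}:5
  start at 0(k): 6
  start at 1(h): 15
sum over floor = 21

21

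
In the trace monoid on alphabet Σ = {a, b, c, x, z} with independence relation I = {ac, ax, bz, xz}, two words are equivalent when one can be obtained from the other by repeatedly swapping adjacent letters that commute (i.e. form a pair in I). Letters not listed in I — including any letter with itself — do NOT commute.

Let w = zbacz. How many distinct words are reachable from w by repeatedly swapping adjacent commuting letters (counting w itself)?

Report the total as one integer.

4

#0=z has no predecessor
#1=b has no predecessor
#2=a depends on [0:z, 1:b]
#3=c depends on [0:z, 1:b]
#4=z depends on [2:a, 3:c]
sources: [0:z, 1:b]
N(rest) = Σ N(rest − s) over sources s of rest; N(one piece) = 1:
  size 1 → [4]=1
  size 2 → [2,4]=1  [3,4]=1
  size 3 → [2,3,4]=2
  first=0(z) contributes 2
  first=1(b) contributes 2
|[w]| = 4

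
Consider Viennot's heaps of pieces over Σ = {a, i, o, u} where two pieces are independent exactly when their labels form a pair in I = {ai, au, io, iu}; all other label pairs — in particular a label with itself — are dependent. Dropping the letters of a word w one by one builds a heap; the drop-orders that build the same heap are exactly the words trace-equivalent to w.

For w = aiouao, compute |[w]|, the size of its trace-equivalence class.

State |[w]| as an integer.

12

piece 0:a — minimal
piece 1:i — minimal
piece 2:o rests on {0:a}
piece 3:u rests on {2:o}
piece 4:a rests on {2:o}
piece 5:o rests on {3:u, 4:a}
minimal pieces: {0:a, 1:i}
ways to finish when only these pieces remain (= sum over removing one remaining piece with nothing left below it):
  1 left: {1}→1  {5}→1
  2 left: {1,5}→2  {3,5}→1  {4,5}→1
  3 left: {1,3,5}→3  {1,4,5}→3  {3,4,5}→2
  4 left: {1,3,4,5}→8  {2,3,4,5}→2
  placing 0:a first → 10 extensions
  placing 1:i first → 2 extensions
total linear extensions = 12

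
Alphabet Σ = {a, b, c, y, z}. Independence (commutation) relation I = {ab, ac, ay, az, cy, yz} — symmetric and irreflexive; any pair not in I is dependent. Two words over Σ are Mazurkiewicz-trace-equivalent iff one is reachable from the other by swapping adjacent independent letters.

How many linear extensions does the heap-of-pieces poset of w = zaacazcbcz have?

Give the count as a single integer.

120

#0=z has no predecessor
#1=a has no predecessor
#2=a depends on [1:a]
#3=c depends on [0:z]
#4=a depends on [2:a]
#5=z depends on [3:c]
#6=c depends on [5:z]
#7=b depends on [6:c]
#8=c depends on [7:b]
#9=z depends on [8:c]
sources: [0:z, 1:a]
N(rest) = Σ N(rest − s) over sources s of rest; N(one piece) = 1:
  size 1 → [4]=1  [9]=1
  size 2 → [2,4]=1  [4,9]=2  [8,9]=1
  size 3 → [1,2,4]=1  [2,4,9]=3  [4,8,9]=3  [7,8,9]=1
  size 4 → [1,2,4,9]=4  [2,4,8,9]=6  [4,7,8,9]=4  [6,7,8,9]=1
  size 5 → [1,2,4,8,9]=10  [2,4,7,8,9]=10  [4,6,7,8,9]=5  [5,6,7,8,9]=1
  size 6 → [1,2,4,7,8,9]=20  [2,4,6,7,8,9]=15  [3,5,6,7,8,9]=1  [4,5,6,7,8,9]=6
  size 7 → [0,3,5,6,7,8,9]=1  [1,2,4,6,7,8,9]=35  [2,4,5,6,7,8,9]=21  [3,4,5,6,7,8,9]=7
  size 8 → [0,3,4,5,6,7,8,9]=8  [1,2,4,5,6,7,8,9]=56  [2,3,4,5,6,7,8,9]=28
  first=0(z) contributes 84
  first=1(a) contributes 36
|[w]| = 120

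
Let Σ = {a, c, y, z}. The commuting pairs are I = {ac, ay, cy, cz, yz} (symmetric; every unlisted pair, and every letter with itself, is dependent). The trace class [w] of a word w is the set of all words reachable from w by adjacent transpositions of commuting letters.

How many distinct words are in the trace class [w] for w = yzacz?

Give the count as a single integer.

20

drop 0:y onto floor
drop 1:z onto floor
drop 2:a onto {1:z}
drop 3:c onto floor
drop 4:z onto {2:a}
ground layer = {0:y, 1:z, 3:c}
drop-orders for the pieces not yet dropped (sum over which currently-grounded one goes next):
  1 to go: {0} 1  {3} 1  {4} 1
  2 to go: {0,3} 2  {0,4} 2  {2,4} 1  {3,4} 2
  3 to go: {0,2,4} 3  {0,3,4} 6  {1,2,4} 1  {2,3,4} 3
  if 0:y drops first: 4 orders
  if 1:z drops first: 12 orders
  if 3:c drops first: 4 orders
heap linearizations: 20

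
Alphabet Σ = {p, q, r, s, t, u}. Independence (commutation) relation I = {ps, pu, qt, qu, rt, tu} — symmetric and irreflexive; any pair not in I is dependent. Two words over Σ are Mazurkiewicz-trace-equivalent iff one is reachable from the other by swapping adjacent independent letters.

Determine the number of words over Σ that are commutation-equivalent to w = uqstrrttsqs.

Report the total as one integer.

20

piece 0:u — minimal
piece 1:q — minimal
piece 2:s rests on {0:u, 1:q}
piece 3:t rests on {2:s}
piece 4:r rests on {2:s}
piece 5:r rests on {4:r}
piece 6:t rests on {3:t}
piece 7:t rests on {6:t}
piece 8:s rests on {5:r, 7:t}
piece 9:q rests on {8:s}
piece 10:s rests on {9:q}
minimal pieces: {0:u, 1:q}
ways to finish when only these pieces remain (= sum over removing one remaining piece with nothing left below it):
  1 left: {10}→1
  2 left: {9,10}→1
  3 left: {8,9,10}→1
  4 left: {5,8,9,10}→1  {7,8,9,10}→1
  5 left: {4,5,8,9,10}→1  {5,7,8,9,10}→2  {6,7,8,9,10}→1
  6 left: {3,6,7,8,9,10}→1  {4,5,7,8,9,10}→3  {5,6,7,8,9,10}→3
  7 left: {3,5,6,7,8,9,10}→4  {4,5,6,7,8,9,10}→6
  8 left: {3,4,5,6,7,8,9,10}→10
  9 left: {2,3,4,5,6,7,8,9,10}→10
  placing 0:u first → 10 extensions
  placing 1:q first → 10 extensions
total linear extensions = 20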